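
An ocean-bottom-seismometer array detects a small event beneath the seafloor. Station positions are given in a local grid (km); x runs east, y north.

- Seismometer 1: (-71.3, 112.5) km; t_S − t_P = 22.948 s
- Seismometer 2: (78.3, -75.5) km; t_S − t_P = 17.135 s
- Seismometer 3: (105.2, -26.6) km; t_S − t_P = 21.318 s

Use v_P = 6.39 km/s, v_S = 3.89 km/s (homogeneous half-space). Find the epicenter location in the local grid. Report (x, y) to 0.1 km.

(-87.4, -115.1)

Distance from S−P lag: d = Δt · v_P v_S / (v_P − v_S) = Δt · (6.39·3.89)/(6.39−3.89) ≈ 9.9428·Δt.
So d_Seismometer 1 = 228.17, d_Seismometer 2 = 170.37, d_Seismometer 3 = 211.96 km.
Circle about each station: (x + 71.3)² + (y − 112.5)² = 228.17²; (x − 78.3)² + (y + 75.5)² = 170.37²; (x − 105.2)² + (y + 26.6)² = 211.96².
Subtracting pairs of circle equations eliminates x²+y² and gives linear equations (the radical axes):
299.2 x − 376.0 y = 17126.81
353.0 x − 278.2 y = 1169.17
Solving the 2×2 system: x ≈ -87.4, y ≈ -115.1 km.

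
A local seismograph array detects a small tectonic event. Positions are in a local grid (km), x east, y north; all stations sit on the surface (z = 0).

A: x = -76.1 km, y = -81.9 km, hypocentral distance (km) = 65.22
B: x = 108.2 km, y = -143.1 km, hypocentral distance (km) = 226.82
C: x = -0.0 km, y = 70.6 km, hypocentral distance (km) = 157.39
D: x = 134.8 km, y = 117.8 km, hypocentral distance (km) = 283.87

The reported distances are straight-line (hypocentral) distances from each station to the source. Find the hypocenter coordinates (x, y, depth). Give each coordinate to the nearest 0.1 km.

x ≈ -90.2 km, y ≈ -46.9 km, depth ≈ 53.2 km

Each station gives a sphere (x−x_i)² + (y−y_i)² + z² = d_i² (stations at z=0).
Subtracting the A sphere from B and C: z² cancels, leaving linear equations in x and y:
368.6 x − 122.4 y = -27507.63
152.2 x + 305.0 y = -28032.42
Solving: x ≈ -90.201, y ≈ -46.898 km (keep extra digits for the depth step; rounded: -90.2, -46.9).
Then from the A sphere: z² = 65.22² − (x + 76.1)² − (y + 81.9)² with x = -90.201, y = -46.898, so z ≈ 53.195 ≈ 53.2 km.
Check against D (with the unrounded solution): distance 283.87 ≈ 283.87 km. ✓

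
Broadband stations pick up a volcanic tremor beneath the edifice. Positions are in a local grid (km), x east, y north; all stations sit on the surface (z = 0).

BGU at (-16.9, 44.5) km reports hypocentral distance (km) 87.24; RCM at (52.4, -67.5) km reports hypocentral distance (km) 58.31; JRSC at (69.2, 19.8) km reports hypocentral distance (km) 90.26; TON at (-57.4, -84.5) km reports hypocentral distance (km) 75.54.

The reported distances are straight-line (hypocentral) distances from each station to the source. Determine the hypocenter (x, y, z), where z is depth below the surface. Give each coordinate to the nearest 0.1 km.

(2.4, -39.8, 11.5)

Each station gives a sphere (x−x_i)² + (y−y_i)² + z² = d_i² (stations at z=0).
Subtracting the BGU sphere from RCM and JRSC: z² cancels, leaving linear equations in x and y:
138.6 x − 224.0 y = 9246.91
172.2 x − 49.4 y = 2378.77
Solving: x ≈ 2.397, y ≈ -39.798 km (keep extra digits for the depth step; rounded: 2.4, -39.8).
Then from the BGU sphere: z² = 87.24² − (x + 16.9)² − (y − 44.5)² with x = 2.397, y = -39.798, so z ≈ 11.502 ≈ 11.5 km.
Check against TON (with the unrounded solution): distance 75.54 ≈ 75.54 km. ✓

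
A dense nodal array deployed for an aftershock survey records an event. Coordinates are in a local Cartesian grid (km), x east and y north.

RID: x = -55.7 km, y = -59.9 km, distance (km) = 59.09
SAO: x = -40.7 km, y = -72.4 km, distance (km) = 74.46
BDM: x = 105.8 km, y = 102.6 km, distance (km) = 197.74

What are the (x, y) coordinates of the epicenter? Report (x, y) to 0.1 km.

-62.5 km east, -1.2 km north

Circle about each station: (x + 55.7)² + (y + 59.9)² = 59.09²; (x + 40.7)² + (y + 72.4)² = 74.46²; (x − 105.8)² + (y − 102.6)² = 197.74².
Subtracting the RID equation from the SAO and BDM equations removes the quadratic terms:
30.0 x − 25.0 y = -1844.91
323.0 x + 325.0 y = -20579.58
Solving the 2×2 system: x ≈ -62.5, y ≈ -1.2 km.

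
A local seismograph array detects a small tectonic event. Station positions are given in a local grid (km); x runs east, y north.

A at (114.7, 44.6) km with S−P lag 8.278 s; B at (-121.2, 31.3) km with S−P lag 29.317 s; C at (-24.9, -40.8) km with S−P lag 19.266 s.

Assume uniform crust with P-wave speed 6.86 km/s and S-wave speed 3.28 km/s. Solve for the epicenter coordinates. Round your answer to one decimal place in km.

x ≈ 62.7 km, y ≈ 42.8 km

Distance from S−P lag: d = Δt · v_P v_S / (v_P − v_S) = Δt · (6.86·3.28)/(6.86−3.28) ≈ 6.2851·Δt.
So d_A = 52.03, d_B = 184.26, d_C = 121.09 km.
Circle about each station: (x − 114.7)² + (y − 44.6)² = 52.03²; (x + 121.2)² + (y − 31.3)² = 184.26²; (x + 24.9)² + (y + 40.8)² = 121.09².
Subtracting pairs of circle equations eliminates x²+y² and gives linear equations (the radical axes):
-471.8 x − 26.6 y = -30720.75
-279.2 x − 170.8 y = -24816.27
Solving the 2×2 system: x ≈ 62.7, y ≈ 42.8 km.
Check against A (with the unrounded x, y): √((x − 114.7)²+(y − 44.6)²) = 52.03 ≈ 52.03 km. ✓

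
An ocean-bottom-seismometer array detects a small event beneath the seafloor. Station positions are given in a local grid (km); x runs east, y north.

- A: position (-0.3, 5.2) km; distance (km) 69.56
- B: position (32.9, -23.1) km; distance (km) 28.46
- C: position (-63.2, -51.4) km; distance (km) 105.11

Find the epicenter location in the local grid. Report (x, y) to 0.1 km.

Circle about each station: (x + 0.3)² + (y − 5.2)² = 69.56²; (x − 32.9)² + (y + 23.1)² = 28.46²; (x + 63.2)² + (y + 51.4)² = 105.11².
Subtracting pairs of circle equations eliminates x²+y² and gives linear equations (the radical axes):
66.4 x − 56.6 y = 5617.51
-125.8 x − 113.2 y = 399.55
Solving the 2×2 system: x ≈ 41.9, y ≈ -50.1 km.
Check against A (with the unrounded x, y): √((x + 0.3)²+(y − 5.2)²) = 69.56 ≈ 69.56 km. ✓

x ≈ 41.9 km, y ≈ -50.1 km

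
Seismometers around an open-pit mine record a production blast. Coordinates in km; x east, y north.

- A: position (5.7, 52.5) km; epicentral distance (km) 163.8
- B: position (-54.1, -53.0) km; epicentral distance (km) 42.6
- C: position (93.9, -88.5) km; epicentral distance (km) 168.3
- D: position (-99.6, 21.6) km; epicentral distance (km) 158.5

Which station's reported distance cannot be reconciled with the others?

Solve using three stations at a time. Using A, B, C (subtract circle equations pairwise → linear system) gives (x, y) ≈ (-74.4, -90.4).
Distances from that point to each station vs reported:
  A: calculated 163.8 vs reported 163.8 → residual 0.0 km
  B: calculated 42.5 vs reported 42.6 → residual 0.1 km
  C: calculated 168.3 vs reported 168.3 → residual 0.0 km
  D: calculated 114.8 vs reported 158.5 → residual 43.7 km
A, B, C are mutually consistent (residuals ≈ 0); D is off by 43.7 km.

D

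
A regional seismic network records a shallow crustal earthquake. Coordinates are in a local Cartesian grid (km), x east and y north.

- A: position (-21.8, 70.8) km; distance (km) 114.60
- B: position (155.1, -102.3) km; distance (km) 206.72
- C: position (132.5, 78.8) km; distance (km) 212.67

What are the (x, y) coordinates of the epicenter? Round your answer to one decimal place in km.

(-42.6, -41.9)

Circle about each station: (x + 21.8)² + (y − 70.8)² = 114.60²; (x − 155.1)² + (y + 102.3)² = 206.72²; (x − 132.5)² + (y − 78.8)² = 212.67².
Subtracting the A equation from the B and C equations removes the quadratic terms:
353.8 x − 346.2 y = -566.58
308.6 x + 16.0 y = -13817.56
Solving the 2×2 system: x ≈ -42.6, y ≈ -41.9 km.
Check against A (with the unrounded x, y): √((x + 21.8)²+(y − 70.8)²) = 114.60 ≈ 114.60 km. ✓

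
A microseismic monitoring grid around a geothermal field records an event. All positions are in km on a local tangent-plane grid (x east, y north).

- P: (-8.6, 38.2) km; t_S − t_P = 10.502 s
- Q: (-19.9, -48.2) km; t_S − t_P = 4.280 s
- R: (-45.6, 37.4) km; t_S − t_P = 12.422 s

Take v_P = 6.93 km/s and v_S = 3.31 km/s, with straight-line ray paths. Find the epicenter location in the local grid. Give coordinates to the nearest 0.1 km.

-1.8 km east, -28.0 km north

Distance from S−P lag: d = Δt · v_P v_S / (v_P − v_S) = Δt · (6.93·3.31)/(6.93−3.31) ≈ 6.3365·Δt.
So d_P = 66.55, d_Q = 27.12, d_R = 78.71 km.
Circle about each station: (x + 8.6)² + (y − 38.2)² = 66.55²; (x + 19.9)² + (y + 48.2)² = 27.12²; (x + 45.6)² + (y − 37.4)² = 78.71².
Subtracting pairs of circle equations eliminates x²+y² and gives linear equations (the radical axes):
-22.6 x − 172.8 y = 4879.46
-74.0 x − 1.6 y = 178.56
Solving the 2×2 system: x ≈ -1.8, y ≈ -28.0 km.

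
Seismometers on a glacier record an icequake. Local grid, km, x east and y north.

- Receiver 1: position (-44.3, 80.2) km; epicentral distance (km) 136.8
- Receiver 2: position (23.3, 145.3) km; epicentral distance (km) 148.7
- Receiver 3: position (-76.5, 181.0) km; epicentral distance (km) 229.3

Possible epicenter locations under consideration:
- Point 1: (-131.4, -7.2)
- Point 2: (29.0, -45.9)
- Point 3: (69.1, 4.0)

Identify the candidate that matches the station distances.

Point 3

For each candidate, compare |candidate − station| to the reported distance:
Point 1: residuals Receiver 1 13.4, Receiver 2 68.5, Receiver 3 33.3 → max 68.5 km
Point 2: residuals Receiver 1 9.1, Receiver 2 42.6, Receiver 3 20.9 → max 42.6 km
Point 3: residuals Receiver 1 0.2, Receiver 2 0.2, Receiver 3 0.1 → max 0.2 km
Only Point 3 has all residuals ≈ 0.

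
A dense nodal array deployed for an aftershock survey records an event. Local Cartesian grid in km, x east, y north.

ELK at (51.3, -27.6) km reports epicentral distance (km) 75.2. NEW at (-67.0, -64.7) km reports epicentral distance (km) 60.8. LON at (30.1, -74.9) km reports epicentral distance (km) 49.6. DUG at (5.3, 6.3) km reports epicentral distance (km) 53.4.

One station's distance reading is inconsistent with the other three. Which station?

Solve using three stations at a time. Using NEW, LON, DUG (subtract circle equations pairwise → linear system) gives (x, y) ≈ (-9.5, -45.0).
Distances from that point to each station vs reported:
  ELK: calculated 63.2 vs reported 75.2 → residual 12.0 km
  NEW: calculated 60.8 vs reported 60.8 → residual 0.0 km
  LON: calculated 49.6 vs reported 49.6 → residual 0.0 km
  DUG: calculated 53.4 vs reported 53.4 → residual 0.0 km
NEW, LON, DUG are mutually consistent (residuals ≈ 0); ELK is off by 12.0 km.

ELK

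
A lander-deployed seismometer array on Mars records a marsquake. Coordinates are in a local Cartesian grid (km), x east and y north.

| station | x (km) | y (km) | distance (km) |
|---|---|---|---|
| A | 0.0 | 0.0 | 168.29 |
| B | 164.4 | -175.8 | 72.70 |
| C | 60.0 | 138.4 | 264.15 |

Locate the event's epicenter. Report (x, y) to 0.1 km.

(118.9, -119.1)

Circle about each station: x² + y² = 168.29²; (x − 164.4)² + (y + 175.8)² = 72.70²; (x − 60.0)² + (y − 138.4)² = 264.15².
Subtracting the A equation from the B and C equations removes the quadratic terms:
328.8 x − 351.6 y = 80969.23
120.0 x + 276.8 y = -18699.14
Solving the 2×2 system: x ≈ 118.9, y ≈ -119.1 km.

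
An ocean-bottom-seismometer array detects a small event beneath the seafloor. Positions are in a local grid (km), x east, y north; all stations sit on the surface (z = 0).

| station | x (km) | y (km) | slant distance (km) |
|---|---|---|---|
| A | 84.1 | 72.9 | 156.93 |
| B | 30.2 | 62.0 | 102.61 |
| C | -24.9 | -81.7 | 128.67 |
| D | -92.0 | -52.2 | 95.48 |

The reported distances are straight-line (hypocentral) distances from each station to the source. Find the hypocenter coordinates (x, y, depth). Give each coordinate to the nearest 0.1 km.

(-67.7, 38.1, 19.3)

Each station gives a sphere (x−x_i)² + (y−y_i)² + z² = d_i² (stations at z=0).
Subtracting the A sphere from B and C: z² cancels, leaving linear equations in x and y:
-107.8 x − 21.8 y = 6467.03
-218.0 x − 309.2 y = 2978.74
Solving: x ≈ -67.695, y ≈ 38.094 km (keep extra digits for the depth step; rounded: -67.7, 38.1).
Then from the A sphere: z² = 156.93² − (x − 84.1)² − (y − 72.9)² with x = -67.695, y = 38.094, so z ≈ 19.335 ≈ 19.3 km.
Check against D (with the unrounded solution): distance 95.49 ≈ 95.48 km. ✓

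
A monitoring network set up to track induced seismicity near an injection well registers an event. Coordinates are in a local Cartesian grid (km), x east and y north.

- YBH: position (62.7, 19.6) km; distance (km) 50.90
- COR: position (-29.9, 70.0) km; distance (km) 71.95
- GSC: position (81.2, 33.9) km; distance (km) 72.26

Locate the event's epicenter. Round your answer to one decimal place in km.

Circle about each station: (x − 62.7)² + (y − 19.6)² = 50.90²; (x + 29.9)² + (y − 70.0)² = 71.95²; (x − 81.2)² + (y − 33.9)² = 72.26².
Subtracting the YBH equation from the COR and GSC equations removes the quadratic terms:
-185.2 x + 100.8 y = -1107.43
37.0 x + 28.6 y = 796.50
Solving the 2×2 system: x ≈ 12.4, y ≈ 11.8 km.

12.4 km east, 11.8 km north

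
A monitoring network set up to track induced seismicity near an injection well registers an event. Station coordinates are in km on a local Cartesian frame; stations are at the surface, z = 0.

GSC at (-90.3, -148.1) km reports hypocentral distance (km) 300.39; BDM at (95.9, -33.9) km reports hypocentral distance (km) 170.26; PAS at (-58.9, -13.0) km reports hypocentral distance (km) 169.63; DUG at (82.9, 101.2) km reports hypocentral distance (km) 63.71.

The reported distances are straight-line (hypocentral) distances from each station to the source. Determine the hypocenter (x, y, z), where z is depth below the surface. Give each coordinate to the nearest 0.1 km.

x ≈ 37.3 km, y ≈ 120.9 km, depth ≈ 39.9 km

Each station gives a sphere (x−x_i)² + (y−y_i)² + z² = d_i² (stations at z=0).
Subtracting the GSC sphere from BDM and PAS: z² cancels, leaving linear equations in x and y:
372.4 x + 228.4 y = 41504.00
62.8 x + 270.2 y = 35010.33
Solving: x ≈ 37.298, y ≈ 120.903 km (keep extra digits for the depth step; rounded: 37.3, 120.9).
Then from the GSC sphere: z² = 300.39² − (x + 90.3)² − (y + 148.1)² with x = 37.298, y = 120.903, so z ≈ 39.878 ≈ 39.9 km.
Check against DUG (with the unrounded solution): distance 63.70 ≈ 63.71 km. ✓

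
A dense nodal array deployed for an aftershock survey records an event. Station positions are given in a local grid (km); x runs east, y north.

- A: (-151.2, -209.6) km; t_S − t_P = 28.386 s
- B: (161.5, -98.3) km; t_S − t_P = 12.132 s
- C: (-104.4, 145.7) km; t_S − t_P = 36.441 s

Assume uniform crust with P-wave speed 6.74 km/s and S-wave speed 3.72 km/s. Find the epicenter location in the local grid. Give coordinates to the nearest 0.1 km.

Distance from S−P lag: d = Δt · v_P v_S / (v_P − v_S) = Δt · (6.74·3.72)/(6.74−3.72) ≈ 8.3023·Δt.
So d_A = 235.67, d_B = 100.72, d_C = 302.54 km.
Circle about each station: (x + 151.2)² + (y + 209.6)² = 235.67²; (x − 161.5)² + (y + 98.3)² = 100.72²; (x + 104.4)² + (y − 145.7)² = 302.54².
Subtracting the A equation from the B and C equations removes the quadratic terms:
625.4 x + 222.6 y = 14347.37
93.6 x + 710.6 y = -70655.85
Solving the 2×2 system: x ≈ 61.2, y ≈ -107.5 km.

(61.2, -107.5)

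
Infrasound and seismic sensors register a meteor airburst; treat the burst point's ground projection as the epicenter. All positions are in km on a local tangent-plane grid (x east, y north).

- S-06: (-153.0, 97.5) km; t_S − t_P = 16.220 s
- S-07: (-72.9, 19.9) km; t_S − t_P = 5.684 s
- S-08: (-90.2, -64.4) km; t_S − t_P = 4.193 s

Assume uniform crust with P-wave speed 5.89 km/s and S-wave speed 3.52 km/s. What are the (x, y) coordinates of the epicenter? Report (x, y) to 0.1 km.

(-86.6, -27.9)

Distance from S−P lag: d = Δt · v_P v_S / (v_P − v_S) = Δt · (5.89·3.52)/(5.89−3.52) ≈ 8.7480·Δt.
So d_S-06 = 141.89, d_S-07 = 49.72, d_S-08 = 36.68 km.
Circle about each station: (x + 153.0)² + (y − 97.5)² = 141.89²; (x + 72.9)² + (y − 19.9)² = 49.72²; (x + 90.2)² + (y + 64.4)² = 36.68².
Subtracting pairs of circle equations eliminates x²+y² and gives linear equations (the radical axes):
160.2 x − 155.2 y = -9544.14
125.6 x − 323.8 y = -1844.50
Solving the 2×2 system: x ≈ -86.6, y ≈ -27.9 km.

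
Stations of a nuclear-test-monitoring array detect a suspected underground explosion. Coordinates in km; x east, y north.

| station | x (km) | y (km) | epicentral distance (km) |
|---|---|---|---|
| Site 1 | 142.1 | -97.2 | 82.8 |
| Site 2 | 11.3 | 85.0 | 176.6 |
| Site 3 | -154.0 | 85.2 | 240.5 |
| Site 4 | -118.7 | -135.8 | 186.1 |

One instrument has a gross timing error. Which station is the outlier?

Site 3

Solve using three stations at a time. Using Site 1, Site 2, Site 4 (subtract circle equations pairwise → linear system) gives (x, y) ≈ (60.2, -84.7).
Distances from that point to each station vs reported:
  Site 1: calculated 82.8 vs reported 82.8 → residual 0.0 km
  Site 2: calculated 176.6 vs reported 176.6 → residual 0.0 km
  Site 3: calculated 273.4 vs reported 240.5 → residual 32.9 km
  Site 4: calculated 186.1 vs reported 186.1 → residual 0.0 km
Site 1, Site 2, Site 4 are mutually consistent (residuals ≈ 0); Site 3 is off by 32.9 km.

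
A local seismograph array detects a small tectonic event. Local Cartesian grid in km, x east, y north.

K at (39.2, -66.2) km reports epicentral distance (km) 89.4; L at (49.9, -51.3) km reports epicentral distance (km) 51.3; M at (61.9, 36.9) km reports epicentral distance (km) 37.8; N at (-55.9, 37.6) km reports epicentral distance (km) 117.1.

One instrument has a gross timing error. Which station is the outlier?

Solve using three stations at a time. Using L, M, N (subtract circle equations pairwise → linear system) gives (x, y) ≈ (54.9, -0.2).
Distances from that point to each station vs reported:
  K: calculated 67.8 vs reported 89.4 → residual 21.6 km
  L: calculated 51.3 vs reported 51.3 → residual 0.0 km
  M: calculated 37.8 vs reported 37.8 → residual 0.0 km
  N: calculated 117.1 vs reported 117.1 → residual 0.0 km
L, M, N are mutually consistent (residuals ≈ 0); K is off by 21.6 km.

K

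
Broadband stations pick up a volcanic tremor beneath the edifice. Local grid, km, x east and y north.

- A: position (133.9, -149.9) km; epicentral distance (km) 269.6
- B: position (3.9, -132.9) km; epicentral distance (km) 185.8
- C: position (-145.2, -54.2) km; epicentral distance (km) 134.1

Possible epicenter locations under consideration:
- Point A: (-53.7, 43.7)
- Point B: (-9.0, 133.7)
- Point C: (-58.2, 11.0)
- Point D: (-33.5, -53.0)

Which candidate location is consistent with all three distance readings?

Point A

For each candidate, compare |candidate − station| to the reported distance:
Point A: residuals A 0.0, B 0.0, C 0.1 → max 0.1 km
Point B: residuals A 48.0, B 81.1, C 98.0 → max 98.0 km
Point C: residuals A 19.0, B 29.1, C 25.4 → max 29.1 km
Point D: residuals A 76.2, B 97.6, C 22.4 → max 97.6 km
Only Point A has all residuals ≈ 0.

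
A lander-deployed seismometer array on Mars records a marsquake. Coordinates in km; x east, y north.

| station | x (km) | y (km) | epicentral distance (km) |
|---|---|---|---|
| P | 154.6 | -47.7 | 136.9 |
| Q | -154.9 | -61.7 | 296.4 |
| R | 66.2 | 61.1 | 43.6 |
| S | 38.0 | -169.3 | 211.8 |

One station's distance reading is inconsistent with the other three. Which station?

S

Solve using three stations at a time. Using P, Q, R (subtract circle equations pairwise → linear system) gives (x, y) ≈ (105.4, 80.0).
Distances from that point to each station vs reported:
  P: calculated 136.9 vs reported 136.9 → residual 0.0 km
  Q: calculated 296.4 vs reported 296.4 → residual 0.0 km
  R: calculated 43.5 vs reported 43.6 → residual 0.1 km
  S: calculated 258.3 vs reported 211.8 → residual 46.5 km
P, Q, R are mutually consistent (residuals ≈ 0); S is off by 46.5 km.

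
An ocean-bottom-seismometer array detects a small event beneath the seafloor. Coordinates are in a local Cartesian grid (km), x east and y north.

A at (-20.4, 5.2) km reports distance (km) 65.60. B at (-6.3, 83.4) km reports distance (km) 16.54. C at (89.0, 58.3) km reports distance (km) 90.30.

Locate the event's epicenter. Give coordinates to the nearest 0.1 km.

(-0.8, 67.8)

Circle about each station: (x + 20.4)² + (y − 5.2)² = 65.60²; (x + 6.3)² + (y − 83.4)² = 16.54²; (x − 89.0)² + (y − 58.3)² = 90.30².
Subtracting the A equation from the B and C equations removes the quadratic terms:
28.2 x + 156.4 y = 10581.84
218.8 x + 106.2 y = 7025.96
Solving the 2×2 system: x ≈ -0.8, y ≈ 67.8 km.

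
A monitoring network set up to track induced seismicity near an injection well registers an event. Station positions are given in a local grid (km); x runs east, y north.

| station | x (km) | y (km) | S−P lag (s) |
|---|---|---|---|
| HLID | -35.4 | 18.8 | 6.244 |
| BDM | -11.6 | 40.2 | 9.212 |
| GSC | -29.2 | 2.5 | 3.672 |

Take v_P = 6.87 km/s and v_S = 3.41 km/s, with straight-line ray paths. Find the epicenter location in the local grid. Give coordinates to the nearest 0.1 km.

(-22.0, -21.3)

Distance from S−P lag: d = Δt · v_P v_S / (v_P − v_S) = Δt · (6.87·3.41)/(6.87−3.41) ≈ 6.7707·Δt.
So d_HLID = 42.28, d_BDM = 62.37, d_GSC = 24.86 km.
Circle about each station: (x + 35.4)² + (y − 18.8)² = 42.28²; (x + 11.6)² + (y − 40.2)² = 62.37²; (x + 29.2)² + (y − 2.5)² = 24.86².
Subtracting the HLID equation from the BDM and GSC equations removes the quadratic terms:
47.6 x + 42.8 y = -1958.42
12.4 x − 32.6 y = 421.87
Solving the 2×2 system: x ≈ -22.0, y ≈ -21.3 km.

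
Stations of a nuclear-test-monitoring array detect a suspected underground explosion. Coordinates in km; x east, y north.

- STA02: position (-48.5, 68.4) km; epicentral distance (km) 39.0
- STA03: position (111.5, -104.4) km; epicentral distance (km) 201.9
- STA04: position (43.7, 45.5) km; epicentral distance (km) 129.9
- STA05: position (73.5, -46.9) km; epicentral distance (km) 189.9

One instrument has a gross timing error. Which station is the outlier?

Solve using three stations at a time. Using STA02, STA04, STA05 (subtract circle equations pairwise → linear system) gives (x, y) ≈ (-85.8, 56.6).
Distances from that point to each station vs reported:
  STA02: calculated 39.1 vs reported 39.0 → residual 0.1 km
  STA03: calculated 254.6 vs reported 201.9 → residual 52.7 km
  STA04: calculated 129.9 vs reported 129.9 → residual 0.0 km
  STA05: calculated 189.9 vs reported 189.9 → residual 0.0 km
STA02, STA04, STA05 are mutually consistent (residuals ≈ 0); STA03 is off by 52.7 km.

STA03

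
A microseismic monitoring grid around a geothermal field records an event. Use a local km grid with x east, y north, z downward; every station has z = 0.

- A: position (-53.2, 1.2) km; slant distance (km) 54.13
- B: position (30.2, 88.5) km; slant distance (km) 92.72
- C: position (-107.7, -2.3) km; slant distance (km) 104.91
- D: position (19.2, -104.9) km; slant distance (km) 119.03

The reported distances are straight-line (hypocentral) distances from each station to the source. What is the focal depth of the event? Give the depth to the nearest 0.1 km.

depth ≈ 27.2 km

Each station gives a sphere (x−x_i)² + (y−y_i)² + z² = d_i² (stations at z=0).
Subtracting the A sphere from B and C: z² cancels, leaving linear equations in x and y:
166.8 x + 174.6 y = 245.67
-109.0 x − 7.0 y = 696.85
Solving: x ≈ -6.907, y ≈ 8.006 km (keep extra digits for the depth step; rounded: -6.9, 8.0).
Then from the A sphere: z² = 54.13² − (x + 53.2)² − (y − 1.2)² with x = -6.907, y = 8.006, so z ≈ 27.216 ≈ 27.2 km.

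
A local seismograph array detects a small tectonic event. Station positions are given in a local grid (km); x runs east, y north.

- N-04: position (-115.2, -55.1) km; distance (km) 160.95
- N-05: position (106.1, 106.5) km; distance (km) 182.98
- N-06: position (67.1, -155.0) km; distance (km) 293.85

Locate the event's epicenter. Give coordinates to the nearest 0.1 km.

Circle about each station: (x + 115.2)² + (y + 55.1)² = 160.95²; (x − 106.1)² + (y − 106.5)² = 182.98²; (x − 67.1)² + (y + 155.0)² = 293.85².
Subtracting pairs of circle equations eliminates x²+y² and gives linear equations (the radical axes):
442.6 x + 323.2 y = -1284.37
364.6 x − 199.8 y = -48222.56
Solving the 2×2 system: x ≈ -76.8, y ≈ 101.2 km.
Check against N-04 (with the unrounded x, y): √((x + 115.2)²+(y + 55.1)²) = 160.95 ≈ 160.95 km. ✓

(-76.8, 101.2)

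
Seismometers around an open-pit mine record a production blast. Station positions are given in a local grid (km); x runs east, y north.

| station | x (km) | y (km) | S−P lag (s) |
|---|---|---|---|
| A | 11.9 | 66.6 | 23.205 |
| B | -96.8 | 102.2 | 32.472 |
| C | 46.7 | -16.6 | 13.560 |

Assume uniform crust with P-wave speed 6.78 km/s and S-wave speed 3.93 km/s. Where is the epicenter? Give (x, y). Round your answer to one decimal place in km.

93.3 km east, -134.5 km north

Distance from S−P lag: d = Δt · v_P v_S / (v_P − v_S) = Δt · (6.78·3.93)/(6.78−3.93) ≈ 9.3493·Δt.
So d_A = 216.95, d_B = 303.59, d_C = 126.78 km.
Circle about each station: (x − 11.9)² + (y − 66.6)² = 216.95²; (x + 96.8)² + (y − 102.2)² = 303.59²; (x − 46.7)² + (y + 16.6)² = 126.78².
Subtracting pairs of circle equations eliminates x²+y² and gives linear equations (the radical axes):
-217.4 x + 71.2 y = -29861.68
69.6 x − 166.4 y = 28873.41
Solving the 2×2 system: x ≈ 93.3, y ≈ -134.5 km.
Check against A (with the unrounded x, y): √((x − 11.9)²+(y − 66.6)²) = 216.94 ≈ 216.95 km. ✓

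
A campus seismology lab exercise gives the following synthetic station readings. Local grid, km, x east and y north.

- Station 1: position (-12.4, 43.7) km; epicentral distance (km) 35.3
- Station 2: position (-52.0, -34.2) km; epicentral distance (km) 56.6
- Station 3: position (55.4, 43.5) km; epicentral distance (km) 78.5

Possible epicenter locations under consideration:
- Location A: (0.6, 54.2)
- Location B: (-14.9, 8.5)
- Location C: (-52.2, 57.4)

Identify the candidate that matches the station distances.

Location B

For each candidate, compare |candidate − station| to the reported distance:
Location A: residuals Station 1 18.6, Station 2 46.3, Station 3 22.7 → max 46.3 km
Location B: residuals Station 1 0.0, Station 2 0.0, Station 3 0.0 → max 0.0 km
Location C: residuals Station 1 6.8, Station 2 35.0, Station 3 30.0 → max 35.0 km
Only Location B has all residuals ≈ 0.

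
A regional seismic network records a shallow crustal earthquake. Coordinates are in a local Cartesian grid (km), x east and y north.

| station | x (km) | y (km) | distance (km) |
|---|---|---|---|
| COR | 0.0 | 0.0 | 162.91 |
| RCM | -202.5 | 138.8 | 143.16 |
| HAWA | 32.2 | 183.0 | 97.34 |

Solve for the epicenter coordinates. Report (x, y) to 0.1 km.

Circle about each station: x² + y² = 162.91²; (x + 202.5)² + (y − 138.8)² = 143.16²; (x − 32.2)² + (y − 183.0)² = 97.34².
Subtracting the COR equation from the RCM and HAWA equations removes the quadratic terms:
-405.0 x + 277.6 y = 66316.57
64.4 x + 366.0 y = 51590.43
Solving the 2×2 system: x ≈ -59.9, y ≈ 151.5 km.

x ≈ -59.9 km, y ≈ 151.5 km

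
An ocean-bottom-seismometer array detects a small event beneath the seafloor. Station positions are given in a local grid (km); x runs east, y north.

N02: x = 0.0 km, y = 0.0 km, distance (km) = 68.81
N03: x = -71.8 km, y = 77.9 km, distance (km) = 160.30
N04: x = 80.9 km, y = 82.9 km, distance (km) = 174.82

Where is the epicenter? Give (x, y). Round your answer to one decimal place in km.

x ≈ -6.5 km, y ≈ -68.5 km

Circle about each station: x² + y² = 68.81²; (x + 71.8)² + (y − 77.9)² = 160.30²; (x − 80.9)² + (y − 82.9)² = 174.82².
Subtracting the N02 equation from the N03 and N04 equations removes the quadratic terms:
-143.6 x + 155.8 y = -9737.62
161.8 x + 165.8 y = -12410.00
Solving the 2×2 system: x ≈ -6.5, y ≈ -68.5 km.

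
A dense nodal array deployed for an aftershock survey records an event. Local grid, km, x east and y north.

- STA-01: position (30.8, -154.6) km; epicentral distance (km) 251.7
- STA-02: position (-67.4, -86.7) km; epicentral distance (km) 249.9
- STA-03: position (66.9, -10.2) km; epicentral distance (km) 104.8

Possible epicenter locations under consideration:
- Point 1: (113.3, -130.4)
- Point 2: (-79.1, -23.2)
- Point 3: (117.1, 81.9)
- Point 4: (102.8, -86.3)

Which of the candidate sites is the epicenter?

For each candidate, compare |candidate − station| to the reported distance:
Point 1: residuals STA-01 165.7, STA-02 64.0, STA-03 24.0 → max 165.7 km
Point 2: residuals STA-01 80.4, STA-02 185.3, STA-03 41.8 → max 185.3 km
Point 3: residuals STA-01 0.1, STA-02 0.0, STA-03 0.1 → max 0.1 km
Point 4: residuals STA-01 152.5, STA-02 79.7, STA-03 20.7 → max 152.5 km
Only Point 3 has all residuals ≈ 0.

Point 3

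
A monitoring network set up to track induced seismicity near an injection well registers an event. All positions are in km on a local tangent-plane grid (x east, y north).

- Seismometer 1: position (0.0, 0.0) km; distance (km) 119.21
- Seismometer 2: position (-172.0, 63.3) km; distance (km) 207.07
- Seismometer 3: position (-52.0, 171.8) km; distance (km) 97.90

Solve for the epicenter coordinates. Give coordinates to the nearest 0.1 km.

(28.3, 115.8)

Circle about each station: x² + y² = 119.21²; (x + 172.0)² + (y − 63.3)² = 207.07²; (x + 52.0)² + (y − 171.8)² = 97.90².
Subtracting the Seismometer 1 equation from the Seismometer 2 and Seismometer 3 equations removes the quadratic terms:
-344.0 x + 126.6 y = 4923.93
-104.0 x + 343.6 y = 36845.85
Solving the 2×2 system: x ≈ 28.3, y ≈ 115.8 km.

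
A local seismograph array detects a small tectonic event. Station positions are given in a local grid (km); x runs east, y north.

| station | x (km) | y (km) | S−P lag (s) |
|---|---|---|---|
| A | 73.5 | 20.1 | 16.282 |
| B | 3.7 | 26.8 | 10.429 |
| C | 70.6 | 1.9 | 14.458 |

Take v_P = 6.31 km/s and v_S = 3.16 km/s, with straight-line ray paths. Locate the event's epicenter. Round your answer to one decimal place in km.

x ≈ -12.1 km, y ≈ -37.3 km

Distance from S−P lag: d = Δt · v_P v_S / (v_P − v_S) = Δt · (6.31·3.16)/(6.31−3.16) ≈ 6.3300·Δt.
So d_A = 103.07, d_B = 66.02, d_C = 91.52 km.
Circle about each station: (x − 73.5)² + (y − 20.1)² = 103.07²; (x − 3.7)² + (y − 26.8)² = 66.02²; (x − 70.6)² + (y − 1.9)² = 91.52².
Subtracting the A equation from the B and C equations removes the quadratic terms:
-139.6 x + 13.4 y = 1190.45
-5.8 x − 36.4 y = 1429.22
Solving the 2×2 system: x ≈ -12.1, y ≈ -37.3 km.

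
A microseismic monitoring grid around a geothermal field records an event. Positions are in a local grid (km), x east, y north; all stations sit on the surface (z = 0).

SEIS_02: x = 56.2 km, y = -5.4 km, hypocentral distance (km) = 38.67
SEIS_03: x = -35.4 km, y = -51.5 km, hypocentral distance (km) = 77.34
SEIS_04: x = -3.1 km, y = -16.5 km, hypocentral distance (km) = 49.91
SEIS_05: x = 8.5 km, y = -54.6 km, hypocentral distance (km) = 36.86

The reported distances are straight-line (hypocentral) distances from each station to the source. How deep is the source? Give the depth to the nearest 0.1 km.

depth ≈ 10.5 km

Each station gives a sphere (x−x_i)² + (y−y_i)² + z² = d_i² (stations at z=0).
Subtracting the SEIS_02 sphere from SEIS_03 and SEIS_04: z² cancels, leaving linear equations in x and y:
-183.2 x − 92.2 y = -3768.30
-118.6 x − 22.2 y = -3901.38
Solving: x ≈ 40.194, y ≈ -38.995 km (keep extra digits for the depth step; rounded: 40.2, -39.0).
Then from the SEIS_02 sphere: z² = 38.67² − (x − 56.2)² − (y + 5.4)² with x = 40.194, y = -38.995, so z ≈ 10.514 ≈ 10.5 km.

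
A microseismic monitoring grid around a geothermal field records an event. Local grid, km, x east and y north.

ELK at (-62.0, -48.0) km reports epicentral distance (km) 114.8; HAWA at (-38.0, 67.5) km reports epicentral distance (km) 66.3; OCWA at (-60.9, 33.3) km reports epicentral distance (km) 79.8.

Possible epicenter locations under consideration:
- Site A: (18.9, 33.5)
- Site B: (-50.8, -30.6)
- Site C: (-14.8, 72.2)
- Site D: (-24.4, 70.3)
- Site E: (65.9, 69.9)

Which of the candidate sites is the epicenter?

Site A

For each candidate, compare |candidate − station| to the reported distance:
Site A: residuals ELK 0.0, HAWA 0.0, OCWA 0.0 → max 0.0 km
Site B: residuals ELK 94.1, HAWA 32.6, OCWA 15.1 → max 94.1 km
Site C: residuals ELK 14.3, HAWA 42.6, OCWA 19.5 → max 42.6 km
Site D: residuals ELK 9.3, HAWA 52.4, OCWA 27.8 → max 52.4 km
Site E: residuals ELK 59.2, HAWA 37.6, OCWA 52.2 → max 59.2 km
Only Site A has all residuals ≈ 0.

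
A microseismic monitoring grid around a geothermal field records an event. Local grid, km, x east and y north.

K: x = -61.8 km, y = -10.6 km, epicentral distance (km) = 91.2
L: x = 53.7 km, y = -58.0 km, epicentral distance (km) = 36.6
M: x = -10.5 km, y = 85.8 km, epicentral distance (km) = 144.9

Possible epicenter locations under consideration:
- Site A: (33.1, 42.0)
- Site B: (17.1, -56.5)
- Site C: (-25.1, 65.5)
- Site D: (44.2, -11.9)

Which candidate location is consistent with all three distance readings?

For each candidate, compare |candidate − station| to the reported distance:
Site A: residuals K 17.3, L 65.5, M 83.1 → max 83.1 km
Site B: residuals K 0.1, L 0.0, M 0.1 → max 0.1 km
Site C: residuals K 6.7, L 109.9, M 119.9 → max 119.9 km
Site D: residuals K 14.8, L 10.5, M 32.9 → max 32.9 km
Only Site B has all residuals ≈ 0.

Site B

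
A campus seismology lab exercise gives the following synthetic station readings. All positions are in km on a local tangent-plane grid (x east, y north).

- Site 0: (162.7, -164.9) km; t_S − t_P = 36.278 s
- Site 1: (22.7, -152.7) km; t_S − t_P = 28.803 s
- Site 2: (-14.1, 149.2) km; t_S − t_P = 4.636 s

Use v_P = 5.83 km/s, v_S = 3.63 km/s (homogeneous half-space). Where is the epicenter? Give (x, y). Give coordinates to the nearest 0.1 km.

-44.1 km east, 116.2 km north

Distance from S−P lag: d = Δt · v_P v_S / (v_P − v_S) = Δt · (5.83·3.63)/(5.83−3.63) ≈ 9.6195·Δt.
So d_Site 0 = 348.98, d_Site 1 = 277.07, d_Site 2 = 44.60 km.
Circle about each station: (x − 162.7)² + (y + 164.9)² = 348.98²; (x − 22.7)² + (y + 152.7)² = 277.07²; (x + 14.1)² + (y − 149.2)² = 44.60².
Subtracting pairs of circle equations eliminates x²+y² and gives linear equations (the radical axes):
-280.0 x + 24.4 y = 15188.54
-353.6 x + 628.2 y = 88594.03
Solving the 2×2 system: x ≈ -44.1, y ≈ 116.2 km.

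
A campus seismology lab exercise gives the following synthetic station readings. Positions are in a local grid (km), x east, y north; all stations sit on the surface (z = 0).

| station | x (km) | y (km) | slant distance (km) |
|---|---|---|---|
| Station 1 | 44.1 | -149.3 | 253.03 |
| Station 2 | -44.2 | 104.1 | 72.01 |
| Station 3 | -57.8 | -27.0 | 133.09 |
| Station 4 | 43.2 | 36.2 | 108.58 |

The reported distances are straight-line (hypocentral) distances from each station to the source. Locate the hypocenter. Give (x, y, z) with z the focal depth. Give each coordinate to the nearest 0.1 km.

(-27.6, 83.9, 67.1)

Each station gives a sphere (x−x_i)² + (y−y_i)² + z² = d_i² (stations at z=0).
Subtracting the Station 1 sphere from Station 2 and Station 3: z² cancels, leaving linear equations in x and y:
-176.6 x + 506.8 y = 47393.89
-203.8 x + 244.6 y = 26145.77
Solving: x ≈ -27.594, y ≈ 83.900 km (keep extra digits for the depth step; rounded: -27.6, 83.9).
Then from the Station 1 sphere: z² = 253.03² − (x − 44.1)² − (y + 149.3)² with x = -27.594, y = 83.900, so z ≈ 67.096 ≈ 67.1 km.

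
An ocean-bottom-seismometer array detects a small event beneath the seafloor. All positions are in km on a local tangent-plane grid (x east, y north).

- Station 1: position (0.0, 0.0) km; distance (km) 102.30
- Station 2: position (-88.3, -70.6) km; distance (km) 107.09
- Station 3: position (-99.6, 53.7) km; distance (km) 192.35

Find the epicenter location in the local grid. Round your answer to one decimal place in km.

Circle about each station: x² + y² = 102.30²; (x + 88.3)² + (y + 70.6)² = 107.09²; (x + 99.6)² + (y − 53.7)² = 192.35².
Subtracting the Station 1 equation from the Station 2 and Station 3 equations removes the quadratic terms:
-176.6 x − 141.2 y = 11778.27
-199.2 x + 107.4 y = -13729.38
Solving the 2×2 system: x ≈ 14.3, y ≈ -101.3 km.
Check against Station 1 (with the unrounded x, y): √(x²+y²) = 102.31 ≈ 102.30 km. ✓

(14.3, -101.3)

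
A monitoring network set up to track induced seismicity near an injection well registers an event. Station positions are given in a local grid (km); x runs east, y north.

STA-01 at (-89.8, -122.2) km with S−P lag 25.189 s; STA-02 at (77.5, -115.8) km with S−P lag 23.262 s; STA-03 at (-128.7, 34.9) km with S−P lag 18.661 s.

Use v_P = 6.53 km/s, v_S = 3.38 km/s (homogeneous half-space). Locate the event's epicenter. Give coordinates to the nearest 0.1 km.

Distance from S−P lag: d = Δt · v_P v_S / (v_P − v_S) = Δt · (6.53·3.38)/(6.53−3.38) ≈ 7.0068·Δt.
So d_STA-01 = 176.49, d_STA-02 = 162.99, d_STA-03 = 130.75 km.
Circle about each station: (x + 89.8)² + (y + 122.2)² = 176.49²; (x − 77.5)² + (y + 115.8)² = 162.99²; (x + 128.7)² + (y − 34.9)² = 130.75².
Subtracting pairs of circle equations eliminates x²+y² and gives linear equations (the radical axes):
334.6 x + 12.8 y = 1001.99
-77.8 x + 314.2 y = 8837.98
Solving the 2×2 system: x ≈ 1.9, y ≈ 28.6 km.
Check against STA-01 (with the unrounded x, y): √((x + 89.8)²+(y + 122.2)²) = 176.49 ≈ 176.49 km. ✓

x ≈ 1.9 km, y ≈ 28.6 km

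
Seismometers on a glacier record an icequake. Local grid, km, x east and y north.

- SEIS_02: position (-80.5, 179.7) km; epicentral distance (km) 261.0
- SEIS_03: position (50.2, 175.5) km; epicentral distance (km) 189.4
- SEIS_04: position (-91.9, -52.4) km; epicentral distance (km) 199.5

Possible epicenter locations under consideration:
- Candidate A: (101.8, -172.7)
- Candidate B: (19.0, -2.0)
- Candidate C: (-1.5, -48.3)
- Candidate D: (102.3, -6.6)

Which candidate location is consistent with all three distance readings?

Candidate D

For each candidate, compare |candidate − station| to the reported distance:
Candidate A: residuals SEIS_02 135.8, SEIS_03 162.6, SEIS_04 28.5 → max 162.6 km
Candidate B: residuals SEIS_02 53.8, SEIS_03 9.2, SEIS_04 77.7 → max 77.7 km
Candidate C: residuals SEIS_02 19.7, SEIS_03 40.3, SEIS_04 109.0 → max 109.0 km
Candidate D: residuals SEIS_02 0.0, SEIS_03 0.0, SEIS_04 0.0 → max 0.0 km
Only Candidate D has all residuals ≈ 0.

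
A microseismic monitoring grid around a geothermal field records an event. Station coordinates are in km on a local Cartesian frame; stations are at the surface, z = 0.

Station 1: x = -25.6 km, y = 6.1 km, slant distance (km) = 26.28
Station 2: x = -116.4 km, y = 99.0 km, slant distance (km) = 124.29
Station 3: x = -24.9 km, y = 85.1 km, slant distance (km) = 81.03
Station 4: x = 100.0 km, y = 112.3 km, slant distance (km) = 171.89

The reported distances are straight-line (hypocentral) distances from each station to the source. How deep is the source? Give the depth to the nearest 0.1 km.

z ≈ 24.5 km

Each station gives a sphere (x−x_i)² + (y−y_i)² + z² = d_i² (stations at z=0).
Subtracting the Station 1 sphere from Station 2 and Station 3: z² cancels, leaving linear equations in x and y:
-181.6 x + 185.8 y = 7900.02
1.4 x + 158.0 y = 1294.23
Solving: x ≈ -34.806, y ≈ 8.500 km (keep extra digits for the depth step; rounded: -34.8, 8.5).
Then from the Station 1 sphere: z² = 26.28² − (x + 25.6)² − (y − 6.1)² with x = -34.806, y = 8.500, so z ≈ 24.498 ≈ 24.5 km.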